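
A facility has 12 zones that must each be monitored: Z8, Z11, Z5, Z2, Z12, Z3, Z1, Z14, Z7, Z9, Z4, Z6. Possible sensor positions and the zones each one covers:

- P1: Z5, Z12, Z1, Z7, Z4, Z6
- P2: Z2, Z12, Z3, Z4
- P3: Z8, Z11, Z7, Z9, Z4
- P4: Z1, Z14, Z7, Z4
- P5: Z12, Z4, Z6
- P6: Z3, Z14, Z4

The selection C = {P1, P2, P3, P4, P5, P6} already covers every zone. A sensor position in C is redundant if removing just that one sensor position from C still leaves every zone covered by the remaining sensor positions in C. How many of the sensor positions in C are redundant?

Drop P1: Z5 uncovered — not redundant.
Drop P2: Z2 uncovered — not redundant.
Drop P3: Z8, Z11, Z9 uncovered — not redundant.
Drop P4: the rest still cover every zone — redundant.
Drop P5: the rest still cover every zone — redundant.
Drop P6: the rest still cover every zone — redundant.
3 redundant: P4, P5, P6.

3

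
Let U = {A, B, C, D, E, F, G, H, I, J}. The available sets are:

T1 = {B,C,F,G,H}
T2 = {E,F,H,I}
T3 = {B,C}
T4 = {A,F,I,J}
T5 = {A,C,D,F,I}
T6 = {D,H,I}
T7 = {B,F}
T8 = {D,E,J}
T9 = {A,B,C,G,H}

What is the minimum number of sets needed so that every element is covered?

3

T1, T4, T8 together cover {A, B, C, D, E, F, G, H, I, J} — every element.
No 2 of the 9 sets cover everything (all 36 pairs fall short), so 3 is minimum.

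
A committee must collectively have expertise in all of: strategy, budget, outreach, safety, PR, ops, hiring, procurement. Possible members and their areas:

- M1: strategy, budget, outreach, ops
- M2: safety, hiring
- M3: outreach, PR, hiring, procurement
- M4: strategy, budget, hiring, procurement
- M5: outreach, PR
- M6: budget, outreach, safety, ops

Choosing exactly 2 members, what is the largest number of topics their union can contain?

7

Choosing M1, M3 covers {strategy, budget, outreach, PR, ops, hiring, procurement} — 7 topics.
No choice of 2 members does better; here safety is left uncovered.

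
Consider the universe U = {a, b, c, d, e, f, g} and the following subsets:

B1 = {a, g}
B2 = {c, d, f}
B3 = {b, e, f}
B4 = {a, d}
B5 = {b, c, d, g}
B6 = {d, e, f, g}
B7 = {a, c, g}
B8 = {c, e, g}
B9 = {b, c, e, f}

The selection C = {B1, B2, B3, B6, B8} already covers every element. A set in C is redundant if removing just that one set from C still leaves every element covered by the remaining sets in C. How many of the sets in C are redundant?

Drop B1: a uncovered — not redundant.
Drop B2: the rest still cover every element — redundant.
Drop B3: b uncovered — not redundant.
Drop B6: the rest still cover every element — redundant.
Drop B8: the rest still cover every element — redundant.
3 redundant: B2, B6, B8.

3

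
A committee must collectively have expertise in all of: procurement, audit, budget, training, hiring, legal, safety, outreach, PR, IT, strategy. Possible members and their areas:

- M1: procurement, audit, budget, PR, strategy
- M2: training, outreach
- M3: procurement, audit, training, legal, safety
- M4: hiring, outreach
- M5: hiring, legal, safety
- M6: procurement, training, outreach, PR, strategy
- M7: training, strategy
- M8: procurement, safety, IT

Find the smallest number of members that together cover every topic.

M1, M2, M5, M8 together cover {procurement, audit, budget, training, hiring, legal, safety, outreach, PR, IT, strategy} — every topic.
No 3 of the 8 members cover everything (all 56 triples fall short), so 4 is minimum.

4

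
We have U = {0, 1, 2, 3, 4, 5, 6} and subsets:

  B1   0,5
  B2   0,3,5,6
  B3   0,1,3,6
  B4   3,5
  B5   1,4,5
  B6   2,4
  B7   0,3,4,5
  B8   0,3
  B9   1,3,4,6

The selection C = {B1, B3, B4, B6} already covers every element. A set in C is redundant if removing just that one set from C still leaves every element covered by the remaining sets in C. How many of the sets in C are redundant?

Drop B1: the rest still cover every element — redundant.
Drop B3: 1, 6 uncovered — not redundant.
Drop B4: the rest still cover every element — redundant.
Drop B6: 2, 4 uncovered — not redundant.
2 redundant: B1, B4.

2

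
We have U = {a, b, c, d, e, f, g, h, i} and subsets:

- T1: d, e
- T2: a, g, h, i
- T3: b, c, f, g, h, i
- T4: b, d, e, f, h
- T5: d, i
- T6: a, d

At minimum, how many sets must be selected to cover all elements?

3

T1, T2, T3 together cover {a, b, c, d, e, f, g, h, i} — every element.
No 2 of the 6 sets cover everything (all 15 pairs fall short), so 3 is minimum.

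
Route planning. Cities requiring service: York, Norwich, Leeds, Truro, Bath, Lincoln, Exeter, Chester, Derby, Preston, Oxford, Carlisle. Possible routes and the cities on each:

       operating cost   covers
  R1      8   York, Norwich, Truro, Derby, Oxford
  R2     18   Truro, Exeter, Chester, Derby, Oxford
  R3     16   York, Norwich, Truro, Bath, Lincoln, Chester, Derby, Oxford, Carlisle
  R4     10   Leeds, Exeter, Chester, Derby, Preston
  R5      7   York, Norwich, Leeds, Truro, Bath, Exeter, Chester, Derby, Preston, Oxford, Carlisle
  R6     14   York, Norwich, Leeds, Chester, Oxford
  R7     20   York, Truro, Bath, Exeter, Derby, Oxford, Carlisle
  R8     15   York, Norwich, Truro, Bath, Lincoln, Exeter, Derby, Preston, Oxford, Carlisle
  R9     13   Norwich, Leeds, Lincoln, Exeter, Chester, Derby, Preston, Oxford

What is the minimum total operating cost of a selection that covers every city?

R5, R9 cover every city at operating cost 7 + 13 = 20.
Any cover uses at least 2 routes; among all covering selections none totals below 20.

20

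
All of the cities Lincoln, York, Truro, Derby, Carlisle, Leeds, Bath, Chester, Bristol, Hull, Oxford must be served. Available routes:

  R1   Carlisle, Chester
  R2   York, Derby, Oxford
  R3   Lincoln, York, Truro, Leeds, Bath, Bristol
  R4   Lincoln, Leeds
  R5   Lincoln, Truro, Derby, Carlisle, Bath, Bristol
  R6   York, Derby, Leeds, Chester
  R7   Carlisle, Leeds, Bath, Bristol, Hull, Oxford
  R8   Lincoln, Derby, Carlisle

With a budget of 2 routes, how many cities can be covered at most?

9

Choosing R3, R7 covers {Lincoln, York, Truro, Carlisle, Leeds, Bath, Bristol, Hull, Oxford} — 9 cities.
No choice of 2 routes does better; here Derby, Chester are left uncovered.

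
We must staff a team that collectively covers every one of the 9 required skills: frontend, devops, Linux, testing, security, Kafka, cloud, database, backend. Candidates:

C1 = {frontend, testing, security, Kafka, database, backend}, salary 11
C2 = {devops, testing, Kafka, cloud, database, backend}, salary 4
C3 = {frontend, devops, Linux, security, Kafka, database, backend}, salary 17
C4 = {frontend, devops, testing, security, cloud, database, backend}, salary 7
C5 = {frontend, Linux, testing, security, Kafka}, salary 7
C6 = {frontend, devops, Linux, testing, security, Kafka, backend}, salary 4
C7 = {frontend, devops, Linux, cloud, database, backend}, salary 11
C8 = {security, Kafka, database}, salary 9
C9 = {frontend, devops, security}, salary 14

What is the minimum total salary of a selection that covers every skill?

C2, C6 cover every skill at salary 4 + 4 = 8.
Any cover uses at least 2 candidates; among all covering selections none totals below 8.

8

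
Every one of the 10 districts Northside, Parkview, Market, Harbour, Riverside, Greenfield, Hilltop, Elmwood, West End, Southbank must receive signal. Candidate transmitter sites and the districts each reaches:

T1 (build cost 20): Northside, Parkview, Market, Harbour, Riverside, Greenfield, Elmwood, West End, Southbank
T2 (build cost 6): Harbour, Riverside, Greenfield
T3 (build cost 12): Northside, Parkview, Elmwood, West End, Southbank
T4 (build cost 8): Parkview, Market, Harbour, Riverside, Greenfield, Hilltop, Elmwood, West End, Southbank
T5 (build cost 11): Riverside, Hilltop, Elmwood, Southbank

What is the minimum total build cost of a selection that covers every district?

T3, T4 cover every district at build cost 12 + 8 = 20.
Any cover uses at least 2 transmitter sites; among all covering selections none totals below 20.

20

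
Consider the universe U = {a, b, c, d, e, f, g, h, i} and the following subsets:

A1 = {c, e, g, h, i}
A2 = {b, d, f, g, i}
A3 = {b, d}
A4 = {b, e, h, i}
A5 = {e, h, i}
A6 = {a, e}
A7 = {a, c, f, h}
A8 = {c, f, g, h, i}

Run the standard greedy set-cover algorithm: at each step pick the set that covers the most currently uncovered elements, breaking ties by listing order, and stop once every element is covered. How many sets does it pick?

Pick 1: A1 covers 5 new elements (c, e, g, h, i).
Pick 2: A2 covers 3 new elements (b, d, f).
Pick 3: A6 covers 1 new elements (a).
Greedy uses 3 sets.

3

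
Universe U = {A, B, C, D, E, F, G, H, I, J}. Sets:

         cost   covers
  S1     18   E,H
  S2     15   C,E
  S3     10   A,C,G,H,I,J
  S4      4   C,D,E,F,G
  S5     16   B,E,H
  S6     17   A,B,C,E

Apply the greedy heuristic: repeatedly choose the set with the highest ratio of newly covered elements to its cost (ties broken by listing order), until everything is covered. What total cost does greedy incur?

30

Pick 1: S4 adds 5 new (C, D, E, F, G) at cost 4 (ratio 5/4).
Pick 2: S3 adds 4 new (A, H, I, J) at cost 10 (ratio 4/10).
Pick 3: S5 adds 1 new (B) at cost 16 (ratio 1/16).
Greedy total cost: 4 + 10 + 16 = 30.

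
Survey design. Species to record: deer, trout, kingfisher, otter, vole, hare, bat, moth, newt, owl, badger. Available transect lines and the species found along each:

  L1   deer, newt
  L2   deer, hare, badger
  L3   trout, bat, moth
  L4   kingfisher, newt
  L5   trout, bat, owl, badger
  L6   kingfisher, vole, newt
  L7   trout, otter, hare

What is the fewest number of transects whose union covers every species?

5

L1, L3, L5, L6, L7 together cover {deer, trout, kingfisher, otter, vole, hare, bat, moth, newt, owl, badger} — every species.
No 4 of the 7 transects cover everything (all 35 size-4 selections fall short), so 5 is minimum.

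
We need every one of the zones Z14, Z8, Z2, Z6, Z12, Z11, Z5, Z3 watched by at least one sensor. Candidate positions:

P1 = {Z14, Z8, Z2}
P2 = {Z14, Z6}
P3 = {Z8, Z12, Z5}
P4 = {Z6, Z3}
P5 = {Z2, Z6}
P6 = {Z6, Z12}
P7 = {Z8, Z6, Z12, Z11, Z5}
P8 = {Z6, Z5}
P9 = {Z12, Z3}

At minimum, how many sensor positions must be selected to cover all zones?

P1, P4, P7 together cover {Z14, Z8, Z2, Z6, Z12, Z11, Z5, Z3} — every zone.
No 2 of the 9 sensor positions cover everything (all 36 pairs fall short), so 3 is minimum.

3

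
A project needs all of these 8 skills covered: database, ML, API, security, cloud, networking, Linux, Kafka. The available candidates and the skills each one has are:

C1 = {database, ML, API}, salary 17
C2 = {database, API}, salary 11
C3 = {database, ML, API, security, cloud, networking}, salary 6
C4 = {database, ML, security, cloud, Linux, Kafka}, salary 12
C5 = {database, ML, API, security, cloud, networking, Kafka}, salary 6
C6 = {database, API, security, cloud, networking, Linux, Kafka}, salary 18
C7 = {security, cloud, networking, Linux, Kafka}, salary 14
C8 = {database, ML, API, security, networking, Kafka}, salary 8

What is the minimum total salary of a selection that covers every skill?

18

C3, C4 cover every skill at salary 6 + 12 = 18.
Any cover uses at least 2 candidates; among all covering selections none totals below 18.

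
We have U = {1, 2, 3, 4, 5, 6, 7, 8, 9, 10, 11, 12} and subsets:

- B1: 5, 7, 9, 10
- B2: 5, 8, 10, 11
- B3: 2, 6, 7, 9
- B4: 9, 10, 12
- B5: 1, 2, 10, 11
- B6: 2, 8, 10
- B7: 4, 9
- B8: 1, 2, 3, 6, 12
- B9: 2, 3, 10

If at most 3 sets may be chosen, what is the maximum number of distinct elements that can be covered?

Choosing B1, B2, B8 covers {1, 2, 3, 5, 6, 7, 8, 9, 10, 11, 12} — 11 elements.
No choice of 3 sets does better; here 4 is left uncovered.

11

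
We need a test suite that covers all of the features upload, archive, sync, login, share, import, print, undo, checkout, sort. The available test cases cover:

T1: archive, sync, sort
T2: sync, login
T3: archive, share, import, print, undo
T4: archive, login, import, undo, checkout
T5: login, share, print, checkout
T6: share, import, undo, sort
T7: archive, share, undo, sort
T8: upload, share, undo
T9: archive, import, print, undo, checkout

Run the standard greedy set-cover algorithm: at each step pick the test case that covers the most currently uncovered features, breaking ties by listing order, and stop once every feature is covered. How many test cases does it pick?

Pick 1: T3 covers 5 new features (archive, share, import, print, undo).
Pick 2: T1 covers 2 new features (sync, sort).
Pick 3: T4 covers 2 new features (login, checkout).
Pick 4: T8 covers 1 new features (upload).
Greedy uses 4 test cases.

4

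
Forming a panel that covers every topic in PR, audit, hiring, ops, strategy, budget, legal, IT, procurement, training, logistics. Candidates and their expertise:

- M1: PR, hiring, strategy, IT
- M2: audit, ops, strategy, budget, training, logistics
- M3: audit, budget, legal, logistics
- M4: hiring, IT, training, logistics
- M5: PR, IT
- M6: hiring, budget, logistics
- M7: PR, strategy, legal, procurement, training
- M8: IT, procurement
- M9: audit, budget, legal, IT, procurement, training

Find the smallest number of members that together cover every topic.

3

M1, M2, M7 together cover {PR, audit, hiring, ops, strategy, budget, legal, IT, procurement, training, logistics} — every topic.
No 2 of the 9 members cover everything (all 36 pairs fall short), so 3 is minimum.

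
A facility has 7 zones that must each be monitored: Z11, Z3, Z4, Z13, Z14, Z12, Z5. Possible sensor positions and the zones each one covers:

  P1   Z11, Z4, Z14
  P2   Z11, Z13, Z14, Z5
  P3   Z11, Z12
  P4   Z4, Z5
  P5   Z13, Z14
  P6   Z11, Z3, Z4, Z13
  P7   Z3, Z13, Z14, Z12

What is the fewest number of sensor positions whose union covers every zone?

P1, P2, P7 together cover {Z11, Z3, Z4, Z13, Z14, Z12, Z5} — every zone.
No 2 of the 7 sensor positions cover everything (all 21 pairs fall short), so 3 is minimum.

3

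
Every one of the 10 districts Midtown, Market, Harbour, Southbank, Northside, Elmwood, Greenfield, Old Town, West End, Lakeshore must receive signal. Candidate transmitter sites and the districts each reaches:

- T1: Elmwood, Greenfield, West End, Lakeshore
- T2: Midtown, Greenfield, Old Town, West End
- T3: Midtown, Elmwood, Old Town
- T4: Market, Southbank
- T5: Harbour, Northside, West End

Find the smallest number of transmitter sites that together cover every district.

4

T1, T2, T4, T5 together cover {Midtown, Market, Harbour, Southbank, Northside, Elmwood, Greenfield, Old Town, West End, Lakeshore} — every district.
No 3 of the 5 transmitter sites cover everything (all 10 triples fall short), so 4 is minimum.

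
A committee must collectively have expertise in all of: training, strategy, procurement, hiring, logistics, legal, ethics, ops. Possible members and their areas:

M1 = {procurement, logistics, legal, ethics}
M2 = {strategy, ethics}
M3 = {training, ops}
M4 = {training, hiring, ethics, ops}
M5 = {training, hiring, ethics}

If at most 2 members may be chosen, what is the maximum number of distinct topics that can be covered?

7

Choosing M1, M4 covers {training, procurement, hiring, logistics, legal, ethics, ops} — 7 topics.
No choice of 2 members does better; here strategy is left uncovered.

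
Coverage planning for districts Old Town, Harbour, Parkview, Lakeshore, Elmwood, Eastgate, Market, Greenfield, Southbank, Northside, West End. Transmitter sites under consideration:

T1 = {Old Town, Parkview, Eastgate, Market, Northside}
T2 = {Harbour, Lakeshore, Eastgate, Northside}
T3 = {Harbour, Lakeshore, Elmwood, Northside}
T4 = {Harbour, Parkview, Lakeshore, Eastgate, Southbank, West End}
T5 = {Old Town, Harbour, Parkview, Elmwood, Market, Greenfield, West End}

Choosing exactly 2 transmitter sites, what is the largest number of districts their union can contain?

Choosing T2, T5 covers {Old Town, Harbour, Parkview, Lakeshore, Elmwood, Eastgate, Market, Greenfield, Northside, West End} — 10 districts.
No choice of 2 transmitter sites does better; here Southbank is left uncovered.

10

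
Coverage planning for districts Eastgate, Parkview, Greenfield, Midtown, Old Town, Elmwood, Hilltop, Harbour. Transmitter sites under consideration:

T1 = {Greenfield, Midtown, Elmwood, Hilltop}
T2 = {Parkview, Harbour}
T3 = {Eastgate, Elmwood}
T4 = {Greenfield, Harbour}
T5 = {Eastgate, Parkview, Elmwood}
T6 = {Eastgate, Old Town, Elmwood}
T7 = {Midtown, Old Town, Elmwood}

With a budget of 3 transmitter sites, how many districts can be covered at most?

Choosing T1, T2, T6 covers {Eastgate, Parkview, Greenfield, Midtown, Old Town, Elmwood, Hilltop, Harbour} — 8 districts.
That is all 8 districts.

8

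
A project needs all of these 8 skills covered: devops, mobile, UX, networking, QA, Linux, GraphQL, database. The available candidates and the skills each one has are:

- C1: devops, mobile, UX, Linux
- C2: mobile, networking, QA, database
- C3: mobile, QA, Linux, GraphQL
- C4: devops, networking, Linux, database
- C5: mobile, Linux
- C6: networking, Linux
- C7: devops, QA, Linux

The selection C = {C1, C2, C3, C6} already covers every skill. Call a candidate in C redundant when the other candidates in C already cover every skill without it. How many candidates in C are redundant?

Drop C1: devops, UX uncovered — not redundant.
Drop C2: database uncovered — not redundant.
Drop C3: GraphQL uncovered — not redundant.
Drop C6: the rest still cover every skill — redundant.
1 redundant: C6.

1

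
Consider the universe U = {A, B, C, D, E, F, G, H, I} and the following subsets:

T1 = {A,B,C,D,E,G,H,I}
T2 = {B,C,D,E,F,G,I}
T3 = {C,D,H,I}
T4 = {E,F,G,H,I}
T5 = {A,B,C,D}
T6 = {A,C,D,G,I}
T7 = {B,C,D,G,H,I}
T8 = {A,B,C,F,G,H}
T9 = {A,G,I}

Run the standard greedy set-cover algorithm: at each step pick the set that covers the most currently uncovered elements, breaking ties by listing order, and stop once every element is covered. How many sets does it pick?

2

Pick 1: T1 covers 8 new elements (A, B, C, D, E, G, H, I).
Pick 2: T2 covers 1 new elements (F).
Greedy uses 2 sets.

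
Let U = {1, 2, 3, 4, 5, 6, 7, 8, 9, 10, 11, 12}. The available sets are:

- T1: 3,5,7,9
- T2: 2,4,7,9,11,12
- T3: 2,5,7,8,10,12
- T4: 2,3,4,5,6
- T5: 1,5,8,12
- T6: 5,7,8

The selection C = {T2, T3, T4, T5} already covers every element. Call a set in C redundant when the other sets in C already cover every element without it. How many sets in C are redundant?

0

Drop T2: 9, 11 uncovered — not redundant.
Drop T3: 10 uncovered — not redundant.
Drop T4: 3, 6 uncovered — not redundant.
Drop T5: 1 uncovered — not redundant.
None of the sets in C is redundant.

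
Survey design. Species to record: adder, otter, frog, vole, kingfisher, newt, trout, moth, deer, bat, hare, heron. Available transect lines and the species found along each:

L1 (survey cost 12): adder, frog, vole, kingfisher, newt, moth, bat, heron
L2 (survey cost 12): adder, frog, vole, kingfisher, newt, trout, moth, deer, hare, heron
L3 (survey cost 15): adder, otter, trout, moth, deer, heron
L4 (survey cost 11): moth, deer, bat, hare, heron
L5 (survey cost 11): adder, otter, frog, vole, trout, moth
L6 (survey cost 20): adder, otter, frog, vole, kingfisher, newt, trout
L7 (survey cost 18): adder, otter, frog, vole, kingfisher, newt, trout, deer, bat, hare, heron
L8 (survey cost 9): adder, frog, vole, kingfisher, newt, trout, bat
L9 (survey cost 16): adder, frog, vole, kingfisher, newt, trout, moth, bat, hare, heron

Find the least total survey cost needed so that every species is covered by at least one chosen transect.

L4, L7 cover every species at survey cost 11 + 18 = 29.
Any cover uses at least 2 transects; among all covering selections none totals below 29.

29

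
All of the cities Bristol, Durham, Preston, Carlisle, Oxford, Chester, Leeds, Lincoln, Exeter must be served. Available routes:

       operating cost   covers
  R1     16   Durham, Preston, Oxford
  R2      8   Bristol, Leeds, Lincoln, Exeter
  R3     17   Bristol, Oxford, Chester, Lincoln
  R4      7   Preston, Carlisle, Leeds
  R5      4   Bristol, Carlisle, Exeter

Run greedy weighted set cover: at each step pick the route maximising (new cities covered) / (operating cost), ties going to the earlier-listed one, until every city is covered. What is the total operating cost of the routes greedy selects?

44

Pick 1: R5 adds 3 new (Bristol, Carlisle, Exeter) at operating cost 4 (ratio 3/4).
Pick 2: R4 adds 2 new (Preston, Leeds) at operating cost 7 (ratio 2/7).
Pick 3: R3 adds 3 new (Oxford, Chester, Lincoln) at operating cost 17 (ratio 3/17).
Pick 4: R1 adds 1 new (Durham) at operating cost 16 (ratio 1/16).
Greedy total operating cost: 4 + 7 + 17 + 16 = 44.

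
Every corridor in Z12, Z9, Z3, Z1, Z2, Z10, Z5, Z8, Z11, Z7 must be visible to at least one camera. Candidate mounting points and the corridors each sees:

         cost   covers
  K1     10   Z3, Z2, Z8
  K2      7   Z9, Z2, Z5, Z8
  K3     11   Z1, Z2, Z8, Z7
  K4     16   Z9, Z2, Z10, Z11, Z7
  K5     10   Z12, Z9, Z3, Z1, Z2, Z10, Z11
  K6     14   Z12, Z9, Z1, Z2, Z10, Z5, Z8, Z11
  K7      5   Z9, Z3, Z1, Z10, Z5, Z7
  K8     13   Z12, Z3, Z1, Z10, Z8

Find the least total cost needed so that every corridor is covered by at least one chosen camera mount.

19

K6, K7 cover every corridor at cost 14 + 5 = 19.
Any cover uses at least 2 camera mounts; among all covering selections none totals below 19.
Greedy by coverage-per-cost would pick K7, K5, K2 for 22 — worse than the optimum 19.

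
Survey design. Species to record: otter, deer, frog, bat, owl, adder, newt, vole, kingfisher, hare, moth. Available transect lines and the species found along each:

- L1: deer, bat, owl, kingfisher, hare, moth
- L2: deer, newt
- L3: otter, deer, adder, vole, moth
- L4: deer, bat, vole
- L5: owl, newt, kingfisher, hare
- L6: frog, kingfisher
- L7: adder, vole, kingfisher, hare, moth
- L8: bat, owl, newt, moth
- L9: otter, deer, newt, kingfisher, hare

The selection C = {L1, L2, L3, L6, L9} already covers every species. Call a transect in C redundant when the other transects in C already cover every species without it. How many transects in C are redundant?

Drop L1: bat, owl uncovered — not redundant.
Drop L2: the rest still cover every species — redundant.
Drop L3: adder, vole uncovered — not redundant.
Drop L6: frog uncovered — not redundant.
Drop L9: the rest still cover every species — redundant.
2 redundant: L2, L9.

2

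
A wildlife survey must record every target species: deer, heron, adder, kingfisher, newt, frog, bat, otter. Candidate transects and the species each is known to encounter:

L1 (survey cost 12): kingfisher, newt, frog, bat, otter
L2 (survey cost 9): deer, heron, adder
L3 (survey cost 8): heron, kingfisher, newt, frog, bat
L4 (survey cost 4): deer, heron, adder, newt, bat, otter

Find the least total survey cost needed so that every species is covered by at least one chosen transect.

12

L3, L4 cover every species at survey cost 8 + 4 = 12.
Any cover uses at least 2 transects; among all covering selections none totals below 12.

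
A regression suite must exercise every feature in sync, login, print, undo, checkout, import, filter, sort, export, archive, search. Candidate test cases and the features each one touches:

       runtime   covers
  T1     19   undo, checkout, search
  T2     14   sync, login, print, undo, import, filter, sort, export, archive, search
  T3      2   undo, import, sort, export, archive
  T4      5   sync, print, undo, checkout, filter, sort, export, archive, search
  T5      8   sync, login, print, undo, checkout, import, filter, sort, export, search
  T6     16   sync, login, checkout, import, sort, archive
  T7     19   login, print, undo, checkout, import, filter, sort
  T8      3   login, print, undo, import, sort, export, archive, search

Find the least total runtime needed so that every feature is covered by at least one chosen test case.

8

T4, T8 cover every feature at runtime 5 + 3 = 8.
Any cover uses at least 2 test cases; among all covering selections none totals below 8.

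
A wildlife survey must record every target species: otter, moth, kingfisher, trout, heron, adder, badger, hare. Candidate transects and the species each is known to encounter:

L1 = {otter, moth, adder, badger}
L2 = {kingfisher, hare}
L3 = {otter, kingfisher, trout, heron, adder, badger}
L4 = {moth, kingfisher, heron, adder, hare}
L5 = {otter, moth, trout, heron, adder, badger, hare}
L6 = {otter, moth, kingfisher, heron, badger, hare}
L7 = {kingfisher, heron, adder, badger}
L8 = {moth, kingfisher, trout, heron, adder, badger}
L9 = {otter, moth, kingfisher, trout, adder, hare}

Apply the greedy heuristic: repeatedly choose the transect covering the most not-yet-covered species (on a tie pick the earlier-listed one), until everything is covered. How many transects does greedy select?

2

Pick 1: L5 covers 7 new species (otter, moth, trout, heron, adder, badger, hare).
Pick 2: L2 covers 1 new species (kingfisher).
Greedy uses 2 transects.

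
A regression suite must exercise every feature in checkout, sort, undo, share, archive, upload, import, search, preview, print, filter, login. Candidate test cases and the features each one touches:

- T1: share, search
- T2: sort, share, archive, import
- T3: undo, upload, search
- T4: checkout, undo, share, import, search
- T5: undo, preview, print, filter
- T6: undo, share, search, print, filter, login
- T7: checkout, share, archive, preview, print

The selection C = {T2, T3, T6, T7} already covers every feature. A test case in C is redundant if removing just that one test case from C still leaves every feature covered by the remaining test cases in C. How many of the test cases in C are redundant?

Drop T2: sort, import uncovered — not redundant.
Drop T3: upload uncovered — not redundant.
Drop T6: filter, login uncovered — not redundant.
Drop T7: checkout, preview uncovered — not redundant.
None of the test cases in C is redundant.

0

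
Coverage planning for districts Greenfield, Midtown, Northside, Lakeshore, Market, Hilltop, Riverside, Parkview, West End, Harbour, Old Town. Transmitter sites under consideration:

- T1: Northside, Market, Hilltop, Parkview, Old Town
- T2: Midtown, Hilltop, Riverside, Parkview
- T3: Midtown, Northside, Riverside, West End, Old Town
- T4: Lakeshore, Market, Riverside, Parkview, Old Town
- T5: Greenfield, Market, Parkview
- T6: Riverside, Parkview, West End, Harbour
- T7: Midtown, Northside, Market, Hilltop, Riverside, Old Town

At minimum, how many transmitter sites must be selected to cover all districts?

4

T4, T5, T6, T7 together cover {Greenfield, Midtown, Northside, Lakeshore, Market, Hilltop, Riverside, Parkview, West End, Harbour, Old Town} — every district.
No 3 of the 7 transmitter sites cover everything (all 35 triples fall short), so 4 is minimum.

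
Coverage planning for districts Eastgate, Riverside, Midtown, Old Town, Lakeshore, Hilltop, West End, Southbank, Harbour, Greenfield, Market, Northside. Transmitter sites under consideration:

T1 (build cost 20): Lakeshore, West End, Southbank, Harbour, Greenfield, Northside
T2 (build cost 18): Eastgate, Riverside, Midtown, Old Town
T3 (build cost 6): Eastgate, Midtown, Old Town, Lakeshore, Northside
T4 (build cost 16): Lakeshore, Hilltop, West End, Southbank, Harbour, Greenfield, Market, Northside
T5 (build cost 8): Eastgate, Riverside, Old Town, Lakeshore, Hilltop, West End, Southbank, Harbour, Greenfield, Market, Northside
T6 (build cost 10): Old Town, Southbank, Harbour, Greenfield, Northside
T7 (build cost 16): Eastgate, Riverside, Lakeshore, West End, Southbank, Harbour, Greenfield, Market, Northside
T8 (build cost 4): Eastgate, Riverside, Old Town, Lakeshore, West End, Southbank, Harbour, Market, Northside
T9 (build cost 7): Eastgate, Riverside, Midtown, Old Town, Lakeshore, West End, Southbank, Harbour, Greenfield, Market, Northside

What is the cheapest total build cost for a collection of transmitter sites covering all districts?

T3, T5 cover every district at build cost 6 + 8 = 14.
Any cover uses at least 2 transmitter sites; among all covering selections none totals below 14.
Greedy by coverage-per-build cost would pick T8, T9, T5 for 19 — worse than the optimum 14.

14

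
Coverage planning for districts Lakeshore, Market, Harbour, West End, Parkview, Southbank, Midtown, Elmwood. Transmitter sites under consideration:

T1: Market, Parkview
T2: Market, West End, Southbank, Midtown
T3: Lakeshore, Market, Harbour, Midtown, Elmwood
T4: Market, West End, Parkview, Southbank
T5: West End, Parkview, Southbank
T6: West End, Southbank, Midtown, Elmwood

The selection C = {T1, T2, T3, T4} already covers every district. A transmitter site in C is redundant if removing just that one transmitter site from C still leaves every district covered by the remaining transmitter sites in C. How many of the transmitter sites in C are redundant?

Drop T1: the rest still cover every district — redundant.
Drop T2: the rest still cover every district — redundant.
Drop T3: Lakeshore, Harbour, Elmwood uncovered — not redundant.
Drop T4: the rest still cover every district — redundant.
3 redundant: T1, T2, T4.

3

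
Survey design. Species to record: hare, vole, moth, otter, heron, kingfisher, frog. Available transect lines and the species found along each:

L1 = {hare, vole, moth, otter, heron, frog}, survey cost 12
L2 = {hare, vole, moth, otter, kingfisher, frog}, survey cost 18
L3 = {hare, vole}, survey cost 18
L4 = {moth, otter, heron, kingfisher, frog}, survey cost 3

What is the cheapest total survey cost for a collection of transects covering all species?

15

L1, L4 cover every species at survey cost 12 + 3 = 15.
Any cover uses at least 2 transects; among all covering selections none totals below 15.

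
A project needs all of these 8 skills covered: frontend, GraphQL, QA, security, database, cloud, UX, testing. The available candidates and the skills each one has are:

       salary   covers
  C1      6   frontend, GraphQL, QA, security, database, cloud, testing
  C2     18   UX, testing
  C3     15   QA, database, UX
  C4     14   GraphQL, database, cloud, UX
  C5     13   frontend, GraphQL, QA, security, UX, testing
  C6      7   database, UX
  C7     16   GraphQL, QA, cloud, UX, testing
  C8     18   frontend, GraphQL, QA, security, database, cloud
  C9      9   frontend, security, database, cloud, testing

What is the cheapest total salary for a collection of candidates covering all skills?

C1, C6 cover every skill at salary 6 + 7 = 13.
Any cover uses at least 2 candidates; among all covering selections none totals below 13.

13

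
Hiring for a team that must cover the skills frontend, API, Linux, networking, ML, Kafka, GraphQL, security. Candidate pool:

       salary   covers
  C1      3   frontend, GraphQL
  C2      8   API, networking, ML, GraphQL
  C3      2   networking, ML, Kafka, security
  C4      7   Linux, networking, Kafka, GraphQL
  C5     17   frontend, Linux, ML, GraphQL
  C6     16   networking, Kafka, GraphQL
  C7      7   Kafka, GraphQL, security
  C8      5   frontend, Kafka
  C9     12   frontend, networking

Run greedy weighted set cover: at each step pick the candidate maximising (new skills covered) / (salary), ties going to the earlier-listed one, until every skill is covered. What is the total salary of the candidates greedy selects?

20

Pick 1: C3 adds 4 new (networking, ML, Kafka, security) at salary 2 (ratio 4/2).
Pick 2: C1 adds 2 new (frontend, GraphQL) at salary 3 (ratio 2/3).
Pick 3: C4 adds 1 new (Linux) at salary 7 (ratio 1/7).
Pick 4: C2 adds 1 new (API) at salary 8 (ratio 1/8).
Greedy total salary: 2 + 3 + 7 + 8 = 20.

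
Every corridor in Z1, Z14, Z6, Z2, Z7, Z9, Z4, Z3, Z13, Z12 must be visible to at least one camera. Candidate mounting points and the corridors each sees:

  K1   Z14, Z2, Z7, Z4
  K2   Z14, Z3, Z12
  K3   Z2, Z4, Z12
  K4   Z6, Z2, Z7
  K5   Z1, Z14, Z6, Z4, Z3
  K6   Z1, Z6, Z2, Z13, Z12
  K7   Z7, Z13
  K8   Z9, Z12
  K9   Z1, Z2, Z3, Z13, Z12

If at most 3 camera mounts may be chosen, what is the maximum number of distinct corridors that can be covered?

9

Choosing K1, K2, K6 covers {Z1, Z14, Z6, Z2, Z7, Z4, Z3, Z13, Z12} — 9 corridors.
No choice of 3 camera mounts does better; here Z9 is left uncovered.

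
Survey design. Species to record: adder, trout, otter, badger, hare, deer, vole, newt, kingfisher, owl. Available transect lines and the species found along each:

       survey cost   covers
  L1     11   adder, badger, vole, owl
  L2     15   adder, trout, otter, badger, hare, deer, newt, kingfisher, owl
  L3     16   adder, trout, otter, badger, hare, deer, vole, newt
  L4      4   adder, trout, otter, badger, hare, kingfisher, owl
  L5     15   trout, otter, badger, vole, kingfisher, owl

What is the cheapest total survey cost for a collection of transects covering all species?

20

L3, L4 cover every species at survey cost 16 + 4 = 20.
Any cover uses at least 2 transects; among all covering selections none totals below 20.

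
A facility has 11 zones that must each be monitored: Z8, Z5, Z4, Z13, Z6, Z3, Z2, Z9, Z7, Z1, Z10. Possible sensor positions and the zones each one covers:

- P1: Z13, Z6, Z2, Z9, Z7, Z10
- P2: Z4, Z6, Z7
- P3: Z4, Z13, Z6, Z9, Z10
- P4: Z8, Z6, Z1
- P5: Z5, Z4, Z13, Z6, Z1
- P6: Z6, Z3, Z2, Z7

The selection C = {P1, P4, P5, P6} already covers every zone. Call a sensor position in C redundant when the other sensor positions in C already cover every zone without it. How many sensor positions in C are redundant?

Drop P1: Z9, Z10 uncovered — not redundant.
Drop P4: Z8 uncovered — not redundant.
Drop P5: Z5, Z4 uncovered — not redundant.
Drop P6: Z3 uncovered — not redundant.
None of the sensor positions in C is redundant.

0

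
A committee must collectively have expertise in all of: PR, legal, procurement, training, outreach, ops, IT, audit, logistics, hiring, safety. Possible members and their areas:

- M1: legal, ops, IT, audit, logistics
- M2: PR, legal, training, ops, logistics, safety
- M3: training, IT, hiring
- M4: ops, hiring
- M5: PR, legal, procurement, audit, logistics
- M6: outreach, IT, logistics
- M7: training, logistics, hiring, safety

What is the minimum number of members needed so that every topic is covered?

4

M1, M5, M6, M7 together cover {PR, legal, procurement, training, outreach, ops, IT, audit, logistics, hiring, safety} — every topic.
No 3 of the 7 members cover everything (all 35 triples fall short), so 4 is minimum.
Greedy (largest uncovered first) would take M2, M1, M3, M5, M6 — 5 members — but 4 suffice.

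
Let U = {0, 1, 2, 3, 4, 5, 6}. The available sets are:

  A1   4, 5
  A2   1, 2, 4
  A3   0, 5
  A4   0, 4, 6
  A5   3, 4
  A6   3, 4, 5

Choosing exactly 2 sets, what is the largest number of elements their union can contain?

Choosing A2, A3 covers {0, 1, 2, 4, 5} — 5 elements.
No choice of 2 sets does better; here 3, 6 are left uncovered.

5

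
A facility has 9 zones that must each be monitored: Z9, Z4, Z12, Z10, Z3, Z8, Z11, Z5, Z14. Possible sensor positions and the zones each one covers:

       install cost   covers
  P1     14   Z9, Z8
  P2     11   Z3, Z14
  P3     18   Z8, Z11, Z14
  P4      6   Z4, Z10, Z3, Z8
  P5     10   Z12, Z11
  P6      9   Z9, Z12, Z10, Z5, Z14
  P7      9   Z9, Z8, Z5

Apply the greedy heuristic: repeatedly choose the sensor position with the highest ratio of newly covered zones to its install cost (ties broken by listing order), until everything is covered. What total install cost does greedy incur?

Pick 1: P4 adds 4 new (Z4, Z10, Z3, Z8) at install cost 6 (ratio 4/6).
Pick 2: P6 adds 4 new (Z9, Z12, Z5, Z14) at install cost 9 (ratio 4/9).
Pick 3: P5 adds 1 new (Z11) at install cost 10 (ratio 1/10).
Greedy total install cost: 6 + 9 + 10 = 25.

25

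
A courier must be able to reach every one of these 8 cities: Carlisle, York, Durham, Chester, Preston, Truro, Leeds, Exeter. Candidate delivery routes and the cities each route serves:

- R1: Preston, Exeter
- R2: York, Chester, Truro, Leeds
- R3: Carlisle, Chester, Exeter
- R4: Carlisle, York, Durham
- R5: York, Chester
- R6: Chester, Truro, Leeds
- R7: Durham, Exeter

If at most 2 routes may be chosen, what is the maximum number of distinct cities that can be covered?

6

Choosing R1, R2 covers {York, Chester, Preston, Truro, Leeds, Exeter} — 6 cities.
No choice of 2 routes does better; here Carlisle, Durham are left uncovered.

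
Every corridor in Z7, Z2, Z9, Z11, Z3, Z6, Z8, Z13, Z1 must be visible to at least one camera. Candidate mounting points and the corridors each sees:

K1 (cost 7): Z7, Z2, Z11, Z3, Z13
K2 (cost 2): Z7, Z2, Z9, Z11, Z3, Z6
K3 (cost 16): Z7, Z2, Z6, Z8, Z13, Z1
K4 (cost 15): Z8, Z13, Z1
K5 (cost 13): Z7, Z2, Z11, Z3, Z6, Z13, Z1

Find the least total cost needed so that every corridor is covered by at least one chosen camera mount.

17

K2, K4 cover every corridor at cost 2 + 15 = 17.
Any cover uses at least 2 camera mounts; among all covering selections none totals below 17.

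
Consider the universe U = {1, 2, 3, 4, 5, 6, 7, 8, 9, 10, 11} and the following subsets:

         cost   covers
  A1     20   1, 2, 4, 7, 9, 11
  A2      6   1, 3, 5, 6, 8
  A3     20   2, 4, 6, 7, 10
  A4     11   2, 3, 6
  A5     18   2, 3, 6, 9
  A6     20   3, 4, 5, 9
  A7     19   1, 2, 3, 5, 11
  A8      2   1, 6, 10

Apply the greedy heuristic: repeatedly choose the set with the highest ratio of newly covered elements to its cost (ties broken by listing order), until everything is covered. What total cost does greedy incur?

Pick 1: A8 adds 3 new (1, 6, 10) at cost 2 (ratio 3/2).
Pick 2: A2 adds 3 new (3, 5, 8) at cost 6 (ratio 3/6).
Pick 3: A1 adds 5 new (2, 4, 7, 9, 11) at cost 20 (ratio 5/20).
Greedy total cost: 2 + 6 + 20 = 28.

28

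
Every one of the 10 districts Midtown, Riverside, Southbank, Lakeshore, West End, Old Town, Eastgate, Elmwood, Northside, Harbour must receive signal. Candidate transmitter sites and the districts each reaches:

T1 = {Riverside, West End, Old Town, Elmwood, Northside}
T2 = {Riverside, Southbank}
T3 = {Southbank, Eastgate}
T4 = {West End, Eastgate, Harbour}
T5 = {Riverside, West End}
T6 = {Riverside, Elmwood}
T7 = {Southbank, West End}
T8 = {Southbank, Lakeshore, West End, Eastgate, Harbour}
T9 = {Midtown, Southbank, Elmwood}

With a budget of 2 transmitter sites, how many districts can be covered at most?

Choosing T1, T8 covers {Riverside, Southbank, Lakeshore, West End, Old Town, Eastgate, Elmwood, Northside, Harbour} — 9 districts.
No choice of 2 transmitter sites does better; here Midtown is left uncovered.

9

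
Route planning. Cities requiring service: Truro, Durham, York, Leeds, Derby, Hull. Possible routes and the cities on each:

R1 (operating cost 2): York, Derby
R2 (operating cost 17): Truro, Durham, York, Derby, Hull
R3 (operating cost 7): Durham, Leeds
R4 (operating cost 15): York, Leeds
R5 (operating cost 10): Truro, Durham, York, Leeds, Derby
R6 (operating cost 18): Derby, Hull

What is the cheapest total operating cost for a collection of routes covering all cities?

24

R2, R3 cover every city at operating cost 17 + 7 = 24.
Any cover uses at least 2 routes; among all covering selections none totals below 24.
Greedy by coverage-per-operating cost would pick R1, R5, R2 for 29 — worse than the optimum 24.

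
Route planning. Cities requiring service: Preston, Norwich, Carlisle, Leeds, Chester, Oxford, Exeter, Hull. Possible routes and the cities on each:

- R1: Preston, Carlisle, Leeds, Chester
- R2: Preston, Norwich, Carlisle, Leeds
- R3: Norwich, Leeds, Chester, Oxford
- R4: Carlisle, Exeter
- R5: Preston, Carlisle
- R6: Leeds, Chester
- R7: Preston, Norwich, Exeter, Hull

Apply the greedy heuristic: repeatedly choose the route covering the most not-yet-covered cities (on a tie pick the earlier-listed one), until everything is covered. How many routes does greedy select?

Pick 1: R1 covers 4 new cities (Preston, Carlisle, Leeds, Chester).
Pick 2: R7 covers 3 new cities (Norwich, Exeter, Hull).
Pick 3: R3 covers 1 new cities (Oxford).
Greedy uses 3 routes.

3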